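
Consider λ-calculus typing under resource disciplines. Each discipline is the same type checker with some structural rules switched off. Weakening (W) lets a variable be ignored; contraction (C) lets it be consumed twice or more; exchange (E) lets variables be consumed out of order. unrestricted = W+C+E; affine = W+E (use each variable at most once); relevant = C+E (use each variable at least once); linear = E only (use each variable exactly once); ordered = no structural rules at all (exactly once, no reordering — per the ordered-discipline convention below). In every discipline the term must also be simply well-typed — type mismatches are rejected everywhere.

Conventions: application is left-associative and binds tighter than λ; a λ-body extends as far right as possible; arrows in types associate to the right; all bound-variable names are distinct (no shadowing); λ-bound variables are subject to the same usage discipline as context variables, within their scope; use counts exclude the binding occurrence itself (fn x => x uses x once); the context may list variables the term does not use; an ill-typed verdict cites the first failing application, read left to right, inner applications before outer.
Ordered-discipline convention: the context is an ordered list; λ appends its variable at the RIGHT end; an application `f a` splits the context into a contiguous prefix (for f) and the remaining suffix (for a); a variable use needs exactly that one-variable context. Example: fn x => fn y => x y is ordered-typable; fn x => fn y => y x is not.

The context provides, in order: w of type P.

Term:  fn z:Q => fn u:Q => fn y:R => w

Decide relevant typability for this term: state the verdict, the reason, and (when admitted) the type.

no — unused: z, u, y — weakening required
usage: w: 1×, z (bound): 0×, u (bound): 0×, y (bound): 0×
order of uses: w
typing: the term checks, with type Q -> Q -> R -> P
all disciplines: ordered ✗ · linear ✗ · affine ✓ · relevant ✗ · unrestricted ✓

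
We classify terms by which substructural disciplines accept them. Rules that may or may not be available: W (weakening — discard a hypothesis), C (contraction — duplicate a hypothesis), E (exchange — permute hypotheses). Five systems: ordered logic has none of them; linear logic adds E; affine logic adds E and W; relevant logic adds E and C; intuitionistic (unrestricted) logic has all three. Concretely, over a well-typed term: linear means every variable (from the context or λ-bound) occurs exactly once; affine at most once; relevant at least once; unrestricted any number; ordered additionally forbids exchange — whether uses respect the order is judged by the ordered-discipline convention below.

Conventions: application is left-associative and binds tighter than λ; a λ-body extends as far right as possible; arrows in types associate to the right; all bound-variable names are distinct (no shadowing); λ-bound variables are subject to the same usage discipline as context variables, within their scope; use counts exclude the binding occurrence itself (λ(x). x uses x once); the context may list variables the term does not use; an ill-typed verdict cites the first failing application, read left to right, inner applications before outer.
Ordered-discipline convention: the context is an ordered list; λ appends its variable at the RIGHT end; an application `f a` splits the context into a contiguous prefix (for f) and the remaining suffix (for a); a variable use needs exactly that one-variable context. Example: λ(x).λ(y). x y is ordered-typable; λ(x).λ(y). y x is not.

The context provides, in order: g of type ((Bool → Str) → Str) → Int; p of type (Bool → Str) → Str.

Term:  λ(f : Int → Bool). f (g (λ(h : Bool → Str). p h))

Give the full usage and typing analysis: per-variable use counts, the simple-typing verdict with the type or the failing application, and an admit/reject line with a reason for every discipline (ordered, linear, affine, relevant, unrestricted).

usage: g ×1, p ×1, f (λ-bound) ×1, h (λ-bound) ×1
uses in reading order: f, g, p, h
typing: the term checks, with type (Int → Bool) → Bool
ordered ✗ (use order f, g, p, h needs exchange)
linear ✓ (g, p, f, h: one use apiece)
affine ✓ (no duplicate uses among g, p, f, h)
relevant ✓ (none of g, p, f, h goes unused)
unrestricted ✓ (simply typable at (Int → Bool) → Bool; W, C, E all held)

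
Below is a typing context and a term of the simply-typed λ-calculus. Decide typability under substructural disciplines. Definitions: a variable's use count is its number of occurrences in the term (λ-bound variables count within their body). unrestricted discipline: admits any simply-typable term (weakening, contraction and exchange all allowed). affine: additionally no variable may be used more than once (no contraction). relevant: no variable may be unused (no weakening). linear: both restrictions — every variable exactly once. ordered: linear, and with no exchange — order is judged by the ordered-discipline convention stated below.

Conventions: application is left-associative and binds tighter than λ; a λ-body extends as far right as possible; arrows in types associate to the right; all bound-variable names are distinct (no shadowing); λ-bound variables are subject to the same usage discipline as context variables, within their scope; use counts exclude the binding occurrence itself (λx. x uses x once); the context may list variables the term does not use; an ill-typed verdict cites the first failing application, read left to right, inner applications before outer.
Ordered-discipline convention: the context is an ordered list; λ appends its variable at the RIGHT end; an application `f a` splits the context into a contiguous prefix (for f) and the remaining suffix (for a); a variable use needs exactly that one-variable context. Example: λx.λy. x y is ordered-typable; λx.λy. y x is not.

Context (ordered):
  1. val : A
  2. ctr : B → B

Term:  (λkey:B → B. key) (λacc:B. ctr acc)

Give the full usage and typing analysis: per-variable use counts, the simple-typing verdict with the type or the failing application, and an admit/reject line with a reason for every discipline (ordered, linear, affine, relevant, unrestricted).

usage: val=0; ctr=1; key (bound)=1; acc (bound)=1
order of uses: key, ctr, acc
typing: the term checks, with type B → B
ordered: ✗, needs weakening: val unused
linear: ✗, needs weakening: val unused
affine: ✓, no duplicate uses among val, ctr, key, acc
relevant: ✗, needs weakening: val unused
unrestricted: ✓, simply typable at B → B; W, C, E all held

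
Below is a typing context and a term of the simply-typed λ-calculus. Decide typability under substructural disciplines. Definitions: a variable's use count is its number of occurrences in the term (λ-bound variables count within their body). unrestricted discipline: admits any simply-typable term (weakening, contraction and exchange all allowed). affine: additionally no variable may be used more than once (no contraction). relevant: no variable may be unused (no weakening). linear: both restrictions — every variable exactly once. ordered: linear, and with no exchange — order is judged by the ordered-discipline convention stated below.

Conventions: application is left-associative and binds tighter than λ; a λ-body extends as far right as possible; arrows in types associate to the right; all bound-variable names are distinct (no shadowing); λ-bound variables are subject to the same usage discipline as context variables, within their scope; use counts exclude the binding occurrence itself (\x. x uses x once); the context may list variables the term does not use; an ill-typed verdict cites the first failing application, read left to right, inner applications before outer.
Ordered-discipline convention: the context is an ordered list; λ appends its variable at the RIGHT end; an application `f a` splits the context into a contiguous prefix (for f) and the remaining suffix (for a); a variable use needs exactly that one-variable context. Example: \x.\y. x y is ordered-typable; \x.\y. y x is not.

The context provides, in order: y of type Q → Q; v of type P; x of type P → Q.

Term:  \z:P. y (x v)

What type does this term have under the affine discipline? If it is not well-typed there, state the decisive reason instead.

term : P → Q
variable uses: y ×1, v ×1, x ×1, z (bound) ×0
order of uses: y, x, v
typing: well-typed — term : P → Q
per-discipline verdicts: ordered ✗ · linear ✗ · affine ✓ · relevant ✗ · unrestricted ✓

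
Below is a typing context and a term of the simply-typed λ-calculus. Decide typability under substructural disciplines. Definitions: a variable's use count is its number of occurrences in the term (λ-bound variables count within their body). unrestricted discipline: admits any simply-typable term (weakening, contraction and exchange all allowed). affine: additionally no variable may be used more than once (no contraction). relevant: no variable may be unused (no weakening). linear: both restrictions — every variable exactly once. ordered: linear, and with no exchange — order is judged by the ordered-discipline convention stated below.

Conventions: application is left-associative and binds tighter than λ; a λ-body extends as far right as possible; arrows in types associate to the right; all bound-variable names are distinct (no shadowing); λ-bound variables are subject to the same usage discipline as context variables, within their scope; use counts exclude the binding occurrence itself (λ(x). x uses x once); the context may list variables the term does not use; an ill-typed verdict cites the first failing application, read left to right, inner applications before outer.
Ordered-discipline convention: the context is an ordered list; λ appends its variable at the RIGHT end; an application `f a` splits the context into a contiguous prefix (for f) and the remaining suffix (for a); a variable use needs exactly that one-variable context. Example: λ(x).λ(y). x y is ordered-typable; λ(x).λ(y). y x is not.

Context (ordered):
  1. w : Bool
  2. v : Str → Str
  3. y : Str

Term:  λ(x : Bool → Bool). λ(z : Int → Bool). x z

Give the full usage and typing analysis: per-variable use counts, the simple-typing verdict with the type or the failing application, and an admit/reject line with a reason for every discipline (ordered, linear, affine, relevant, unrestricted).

usage: w ×0; v ×0; y ×0; x (bound) ×1; z (bound) ×1
uses in reading order: x, z
typing: ill-typed: an application expects Bool but receives Int → Bool
ordered: ✗ — a type mismatch blocks all five
linear: ✗ — the type mismatch rejects it
affine: ✗ — not simply typable
relevant: ✗ — fails simple typing
unrestricted: ✗ — a type mismatch blocks all five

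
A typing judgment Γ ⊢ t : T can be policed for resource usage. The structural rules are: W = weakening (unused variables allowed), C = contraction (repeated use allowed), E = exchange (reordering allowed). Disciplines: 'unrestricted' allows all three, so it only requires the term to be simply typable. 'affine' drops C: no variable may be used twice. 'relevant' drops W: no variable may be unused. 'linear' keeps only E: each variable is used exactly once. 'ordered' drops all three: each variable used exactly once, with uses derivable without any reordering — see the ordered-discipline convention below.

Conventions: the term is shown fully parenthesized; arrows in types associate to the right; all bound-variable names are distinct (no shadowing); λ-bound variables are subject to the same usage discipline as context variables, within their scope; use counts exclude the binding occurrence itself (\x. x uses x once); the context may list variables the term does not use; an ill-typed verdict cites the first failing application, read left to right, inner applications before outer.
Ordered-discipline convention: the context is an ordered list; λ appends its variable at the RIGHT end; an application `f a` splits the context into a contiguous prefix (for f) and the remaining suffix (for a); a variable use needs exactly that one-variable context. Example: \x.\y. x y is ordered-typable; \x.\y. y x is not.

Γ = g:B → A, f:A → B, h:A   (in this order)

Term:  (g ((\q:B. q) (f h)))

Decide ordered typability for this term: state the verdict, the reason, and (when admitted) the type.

yes — g, f, h, q: once each, no exchange needed; term : A
usage: g ×1, f ×1, h ×1, q [bound] ×1
left-to-right use order: g, q, f, h
typing: well-typed — term : A
summary: ordered ✓; linear ✓; affine ✓; relevant ✓; unrestricted ✓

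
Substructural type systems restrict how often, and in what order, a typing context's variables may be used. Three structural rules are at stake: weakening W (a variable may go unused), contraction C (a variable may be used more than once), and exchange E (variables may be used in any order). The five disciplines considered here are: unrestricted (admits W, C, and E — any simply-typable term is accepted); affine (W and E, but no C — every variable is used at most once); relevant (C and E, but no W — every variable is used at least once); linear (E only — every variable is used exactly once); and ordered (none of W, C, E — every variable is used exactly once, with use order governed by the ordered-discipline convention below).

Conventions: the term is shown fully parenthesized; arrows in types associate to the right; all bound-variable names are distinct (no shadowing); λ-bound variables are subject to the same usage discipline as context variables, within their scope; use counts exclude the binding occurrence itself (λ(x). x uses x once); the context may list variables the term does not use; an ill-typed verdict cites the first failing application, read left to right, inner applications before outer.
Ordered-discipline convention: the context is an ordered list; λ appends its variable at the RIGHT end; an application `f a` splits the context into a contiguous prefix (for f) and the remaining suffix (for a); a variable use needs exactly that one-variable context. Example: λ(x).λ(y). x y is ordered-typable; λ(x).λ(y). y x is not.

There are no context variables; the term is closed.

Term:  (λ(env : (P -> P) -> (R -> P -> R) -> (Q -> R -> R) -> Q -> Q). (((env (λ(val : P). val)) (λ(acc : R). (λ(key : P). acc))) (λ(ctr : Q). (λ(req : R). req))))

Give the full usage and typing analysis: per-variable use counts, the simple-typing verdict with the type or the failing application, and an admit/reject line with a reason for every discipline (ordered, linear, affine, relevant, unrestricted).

counts: env (bound): 1×, val (bound): 1×, acc (bound): 1×, key (bound): 0×, ctr (bound): 0×, req (bound): 1×
use order (left to right): env, val, acc, req
typing: well-typed at ((P -> P) -> (R -> P -> R) -> (Q -> R -> R) -> Q -> Q) -> Q -> Q
ordered ✗ (key, ctr left unused)
linear ✗ (key, ctr left unused)
affine ✓ (at most one use each (env, val, acc, key, ctr, req))
relevant ✗ (key, ctr left unused)
unrestricted ✓ (type-checks (((P -> P) -> (R -> P -> R) -> (Q -> R -> R) -> Q -> Q) -> Q -> Q) and nothing is barred)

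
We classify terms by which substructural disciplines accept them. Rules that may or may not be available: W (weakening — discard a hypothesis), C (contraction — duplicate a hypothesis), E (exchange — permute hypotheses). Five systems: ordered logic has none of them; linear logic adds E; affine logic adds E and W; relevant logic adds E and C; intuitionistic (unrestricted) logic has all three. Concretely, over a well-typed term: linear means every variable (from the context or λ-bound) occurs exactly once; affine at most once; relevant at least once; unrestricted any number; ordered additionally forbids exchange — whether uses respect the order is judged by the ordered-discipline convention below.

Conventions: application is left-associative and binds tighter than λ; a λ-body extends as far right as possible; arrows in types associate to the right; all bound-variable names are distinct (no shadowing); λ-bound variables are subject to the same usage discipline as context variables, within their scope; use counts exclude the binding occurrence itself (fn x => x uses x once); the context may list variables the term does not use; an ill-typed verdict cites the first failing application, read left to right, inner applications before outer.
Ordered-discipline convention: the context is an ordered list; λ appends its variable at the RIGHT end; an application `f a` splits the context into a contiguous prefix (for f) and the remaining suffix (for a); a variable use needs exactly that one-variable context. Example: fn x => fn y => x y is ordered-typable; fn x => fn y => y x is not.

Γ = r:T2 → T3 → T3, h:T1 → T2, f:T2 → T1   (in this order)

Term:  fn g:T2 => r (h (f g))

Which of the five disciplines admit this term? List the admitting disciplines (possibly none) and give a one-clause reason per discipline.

admitting disciplines: ordered, linear, affine, relevant, unrestricted
variable uses: r: 1×; h: 1×; f: 1×; g (bound): 1×
order of uses: r, h, f, g
typing: the term checks, with type T2 → T3 → T3
ordered: ✓ — r, h, f, g: once each, no exchange needed
linear: ✓ — r, h, f, g: one use apiece
affine: ✓ — at most one use each (r, h, f, g)
relevant: ✓ — at least one use each (r, h, f, g)
unrestricted: ✓ — type-checks (T2 → T3 → T3) and nothing is barred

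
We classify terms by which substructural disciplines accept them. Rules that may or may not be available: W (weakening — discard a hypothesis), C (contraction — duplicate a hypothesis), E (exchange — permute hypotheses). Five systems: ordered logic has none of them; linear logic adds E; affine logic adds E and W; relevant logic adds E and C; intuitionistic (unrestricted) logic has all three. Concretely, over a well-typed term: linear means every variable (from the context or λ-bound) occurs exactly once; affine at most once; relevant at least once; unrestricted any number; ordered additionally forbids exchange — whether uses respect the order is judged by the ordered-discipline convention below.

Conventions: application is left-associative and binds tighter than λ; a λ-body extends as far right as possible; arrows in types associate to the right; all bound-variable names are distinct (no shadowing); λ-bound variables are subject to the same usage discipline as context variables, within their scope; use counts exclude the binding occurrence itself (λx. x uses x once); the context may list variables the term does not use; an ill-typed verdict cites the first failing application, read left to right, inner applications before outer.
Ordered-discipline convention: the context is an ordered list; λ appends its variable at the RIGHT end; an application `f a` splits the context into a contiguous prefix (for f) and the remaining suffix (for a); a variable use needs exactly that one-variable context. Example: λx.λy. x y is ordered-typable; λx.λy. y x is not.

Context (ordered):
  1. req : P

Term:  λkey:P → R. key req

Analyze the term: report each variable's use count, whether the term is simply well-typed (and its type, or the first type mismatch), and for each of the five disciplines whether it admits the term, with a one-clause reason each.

variable uses: req: 1×, key [bound]: 1×
use order (left to right): key, req
typing: ✓ — (P → R) → R
ordered: ✗, no contiguous prefix/suffix split fits key, req
linear: ✓, req, key: one use apiece
affine: ✓, req, key: no repeats, contraction unneeded
relevant: ✓, req, key: all used, weakening unneeded
unrestricted: ✓, simply typable at (P → R) → R; W, C, E all held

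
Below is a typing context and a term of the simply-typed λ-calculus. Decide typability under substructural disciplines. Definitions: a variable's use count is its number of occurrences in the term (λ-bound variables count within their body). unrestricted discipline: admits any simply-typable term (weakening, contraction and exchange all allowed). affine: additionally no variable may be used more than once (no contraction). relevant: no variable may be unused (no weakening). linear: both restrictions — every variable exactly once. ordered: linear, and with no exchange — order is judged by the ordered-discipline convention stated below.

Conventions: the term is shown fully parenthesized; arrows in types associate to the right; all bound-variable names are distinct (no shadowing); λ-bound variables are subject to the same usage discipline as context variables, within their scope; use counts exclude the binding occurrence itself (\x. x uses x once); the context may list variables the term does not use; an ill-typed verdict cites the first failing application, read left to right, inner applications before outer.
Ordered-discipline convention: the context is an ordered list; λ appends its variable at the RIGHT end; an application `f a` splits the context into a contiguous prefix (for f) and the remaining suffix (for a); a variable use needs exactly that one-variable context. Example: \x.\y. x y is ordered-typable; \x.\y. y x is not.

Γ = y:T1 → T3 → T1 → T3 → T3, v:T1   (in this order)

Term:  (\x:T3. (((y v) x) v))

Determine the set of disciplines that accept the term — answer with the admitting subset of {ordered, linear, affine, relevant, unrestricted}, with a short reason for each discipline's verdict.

admitted by: relevant, unrestricted
variable uses: y=1, v=2, x (bound)=1
uses in reading order: y, v, x, v
typing: well-typed — term : T3 → T3 → T3
ordered: ✗, v ×2 used more than once (contraction)
linear: ✗, v ×2 used more than once (contraction)
affine: ✗, v ×2 used more than once (contraction)
relevant: ✓, every one of y, v, x appears
unrestricted: ✓, type-checks (T3 → T3 → T3) and nothing is barred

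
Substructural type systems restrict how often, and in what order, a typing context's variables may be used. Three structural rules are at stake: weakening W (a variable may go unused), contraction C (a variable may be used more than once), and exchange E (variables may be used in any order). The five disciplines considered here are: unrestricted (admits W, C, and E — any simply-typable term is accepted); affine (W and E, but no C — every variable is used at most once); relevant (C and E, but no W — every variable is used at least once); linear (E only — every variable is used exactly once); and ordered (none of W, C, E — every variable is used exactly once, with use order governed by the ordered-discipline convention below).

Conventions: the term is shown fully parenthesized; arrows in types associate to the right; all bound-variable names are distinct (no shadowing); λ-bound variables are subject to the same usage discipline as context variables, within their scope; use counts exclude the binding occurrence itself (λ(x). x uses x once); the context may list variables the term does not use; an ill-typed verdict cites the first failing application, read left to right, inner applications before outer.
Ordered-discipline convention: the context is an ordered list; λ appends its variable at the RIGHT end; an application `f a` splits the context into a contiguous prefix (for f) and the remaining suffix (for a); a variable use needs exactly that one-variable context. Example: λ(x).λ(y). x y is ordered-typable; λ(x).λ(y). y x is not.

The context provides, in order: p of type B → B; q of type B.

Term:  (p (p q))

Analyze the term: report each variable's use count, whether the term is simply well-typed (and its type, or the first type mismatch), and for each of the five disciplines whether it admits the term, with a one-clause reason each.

variable uses: p: 2×, q: 1×
order of uses: p, p, q
typing: the term checks, with type B
ordered: ✗, uses contraction: p ×2
linear: ✗, uses contraction: p ×2
affine: ✗, uses contraction: p ×2
relevant: ✓, every one of p, q appears
unrestricted: ✓, simply typable at B; W, C, E all held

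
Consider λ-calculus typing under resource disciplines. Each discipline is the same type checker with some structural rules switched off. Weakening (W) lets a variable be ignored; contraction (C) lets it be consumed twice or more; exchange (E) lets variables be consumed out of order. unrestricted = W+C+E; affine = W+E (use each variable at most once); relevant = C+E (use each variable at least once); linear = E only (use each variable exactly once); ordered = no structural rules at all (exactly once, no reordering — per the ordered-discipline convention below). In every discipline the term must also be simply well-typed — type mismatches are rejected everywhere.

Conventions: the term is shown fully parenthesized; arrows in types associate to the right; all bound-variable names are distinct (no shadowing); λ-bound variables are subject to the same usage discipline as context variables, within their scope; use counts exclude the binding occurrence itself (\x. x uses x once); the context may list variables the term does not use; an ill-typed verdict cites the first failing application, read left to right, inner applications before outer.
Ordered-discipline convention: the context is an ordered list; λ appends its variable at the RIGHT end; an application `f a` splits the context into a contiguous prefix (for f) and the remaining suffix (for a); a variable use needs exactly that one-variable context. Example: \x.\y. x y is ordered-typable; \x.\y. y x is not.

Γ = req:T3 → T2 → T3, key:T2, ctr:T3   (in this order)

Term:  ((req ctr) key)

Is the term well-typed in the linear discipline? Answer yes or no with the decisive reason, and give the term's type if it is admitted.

yes — req, key, ctr: one use apiece; term : T3
variable uses: req=1, key=1, ctr=1
use order (left to right): req, ctr, key
typing: well-typed — term : T3
across the five disciplines: ordered ✗, linear ✓, affine ✓, relevant ✓, unrestricted ✓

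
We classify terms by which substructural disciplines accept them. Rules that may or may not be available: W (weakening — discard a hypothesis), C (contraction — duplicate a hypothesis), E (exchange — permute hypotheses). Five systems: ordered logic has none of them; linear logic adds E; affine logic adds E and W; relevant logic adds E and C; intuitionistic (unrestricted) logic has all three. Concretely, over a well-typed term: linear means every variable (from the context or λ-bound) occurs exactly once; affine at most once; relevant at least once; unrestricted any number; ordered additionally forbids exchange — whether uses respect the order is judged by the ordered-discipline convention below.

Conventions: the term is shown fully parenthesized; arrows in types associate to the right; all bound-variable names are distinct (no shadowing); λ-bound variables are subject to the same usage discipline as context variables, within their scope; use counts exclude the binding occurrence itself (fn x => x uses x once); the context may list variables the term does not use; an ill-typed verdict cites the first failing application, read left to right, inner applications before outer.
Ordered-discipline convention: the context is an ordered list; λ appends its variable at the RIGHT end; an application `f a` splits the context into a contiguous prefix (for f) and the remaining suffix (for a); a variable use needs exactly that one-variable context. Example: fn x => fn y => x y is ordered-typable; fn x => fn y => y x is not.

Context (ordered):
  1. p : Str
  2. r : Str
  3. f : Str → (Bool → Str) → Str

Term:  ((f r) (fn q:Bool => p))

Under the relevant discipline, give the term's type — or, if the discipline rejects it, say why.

not well-typed under relevant — needs weakening: q unused
variable uses: p: 1×, r: 1×, f: 1×, q [bound]: 0×
uses in reading order: f, r, p
typing: well-typed — term : Str
per-discipline verdicts: ordered ✗ | linear ✗ | affine ✓ | relevant ✗ | unrestricted ✓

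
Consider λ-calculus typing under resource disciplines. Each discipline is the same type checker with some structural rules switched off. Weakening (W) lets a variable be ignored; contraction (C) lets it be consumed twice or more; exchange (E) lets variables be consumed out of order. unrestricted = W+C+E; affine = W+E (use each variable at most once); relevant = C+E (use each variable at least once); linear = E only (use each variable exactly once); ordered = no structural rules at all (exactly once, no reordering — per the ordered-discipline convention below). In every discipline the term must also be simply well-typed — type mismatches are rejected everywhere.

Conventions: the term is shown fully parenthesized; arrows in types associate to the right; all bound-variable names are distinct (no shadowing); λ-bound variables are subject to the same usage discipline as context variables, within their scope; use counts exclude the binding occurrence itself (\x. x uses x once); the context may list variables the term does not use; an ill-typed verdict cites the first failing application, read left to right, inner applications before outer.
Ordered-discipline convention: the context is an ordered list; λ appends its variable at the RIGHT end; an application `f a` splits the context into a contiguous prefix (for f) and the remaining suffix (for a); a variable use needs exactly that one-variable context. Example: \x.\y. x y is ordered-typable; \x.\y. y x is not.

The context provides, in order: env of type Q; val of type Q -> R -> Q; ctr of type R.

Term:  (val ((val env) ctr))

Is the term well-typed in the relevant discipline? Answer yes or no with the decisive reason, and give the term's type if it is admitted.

yes — env, val, ctr: all used, weakening unneeded; term : R -> Q
variable uses: env ×1, val ×2, ctr ×1
uses in reading order: val, val, env, ctr
typing: well-typed at R -> Q
across the five disciplines: ordered ✗; linear ✗; affine ✗; relevant ✓; unrestricted ✓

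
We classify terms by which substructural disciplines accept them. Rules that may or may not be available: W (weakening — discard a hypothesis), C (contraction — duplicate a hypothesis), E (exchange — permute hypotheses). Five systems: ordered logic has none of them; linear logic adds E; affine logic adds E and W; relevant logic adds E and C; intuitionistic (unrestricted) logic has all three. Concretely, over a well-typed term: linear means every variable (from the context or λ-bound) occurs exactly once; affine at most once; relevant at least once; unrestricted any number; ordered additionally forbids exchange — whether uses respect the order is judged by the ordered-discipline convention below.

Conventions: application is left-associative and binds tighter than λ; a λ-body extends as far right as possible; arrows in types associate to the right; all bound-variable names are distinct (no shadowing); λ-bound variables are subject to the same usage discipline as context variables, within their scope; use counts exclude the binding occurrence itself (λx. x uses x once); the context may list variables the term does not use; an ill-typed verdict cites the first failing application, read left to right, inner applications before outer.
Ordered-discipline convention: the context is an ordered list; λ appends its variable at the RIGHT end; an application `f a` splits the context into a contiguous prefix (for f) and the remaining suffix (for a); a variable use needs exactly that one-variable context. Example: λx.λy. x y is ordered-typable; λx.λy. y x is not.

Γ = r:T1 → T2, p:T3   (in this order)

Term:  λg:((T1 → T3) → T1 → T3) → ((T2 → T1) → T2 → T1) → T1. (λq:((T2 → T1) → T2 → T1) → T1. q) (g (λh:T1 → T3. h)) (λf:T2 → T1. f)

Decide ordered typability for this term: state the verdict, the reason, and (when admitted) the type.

no — r, p left unused
variable uses: r ×0; p ×0; g (λ-bound) ×1; q (λ-bound) ×1; h (λ-bound) ×1; f (λ-bound) ×1
left-to-right use order: q, g, h, f
typing: the term checks, with type (((T1 → T3) → T1 → T3) → ((T2 → T1) → T2 → T1) → T1) → T1
all disciplines: ordered ✗; linear ✗; affine ✓; relevant ✗; unrestricted ✓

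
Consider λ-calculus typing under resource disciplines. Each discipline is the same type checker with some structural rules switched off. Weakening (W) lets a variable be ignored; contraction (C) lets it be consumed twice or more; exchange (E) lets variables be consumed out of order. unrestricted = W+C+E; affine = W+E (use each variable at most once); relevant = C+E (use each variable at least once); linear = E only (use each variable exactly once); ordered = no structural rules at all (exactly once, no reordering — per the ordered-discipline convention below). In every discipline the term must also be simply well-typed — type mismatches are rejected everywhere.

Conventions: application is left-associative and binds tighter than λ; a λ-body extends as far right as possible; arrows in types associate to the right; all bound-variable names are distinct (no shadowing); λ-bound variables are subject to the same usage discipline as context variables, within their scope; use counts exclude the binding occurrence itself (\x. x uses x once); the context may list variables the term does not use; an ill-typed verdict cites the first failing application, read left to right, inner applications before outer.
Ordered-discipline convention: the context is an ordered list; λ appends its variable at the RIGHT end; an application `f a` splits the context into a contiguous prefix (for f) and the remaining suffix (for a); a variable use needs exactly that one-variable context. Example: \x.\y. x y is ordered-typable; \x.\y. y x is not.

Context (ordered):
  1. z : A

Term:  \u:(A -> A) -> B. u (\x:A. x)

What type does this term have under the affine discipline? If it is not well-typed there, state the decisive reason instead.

term : ((A -> A) -> B) -> B
usage: z: 0×; u (bound): 1×; x (bound): 1×
uses in reading order: u, x
typing: well-typed at ((A -> A) -> B) -> B
per-discipline verdicts: ordered ✗ · linear ✗ · affine ✓ · relevant ✗ · unrestricted ✓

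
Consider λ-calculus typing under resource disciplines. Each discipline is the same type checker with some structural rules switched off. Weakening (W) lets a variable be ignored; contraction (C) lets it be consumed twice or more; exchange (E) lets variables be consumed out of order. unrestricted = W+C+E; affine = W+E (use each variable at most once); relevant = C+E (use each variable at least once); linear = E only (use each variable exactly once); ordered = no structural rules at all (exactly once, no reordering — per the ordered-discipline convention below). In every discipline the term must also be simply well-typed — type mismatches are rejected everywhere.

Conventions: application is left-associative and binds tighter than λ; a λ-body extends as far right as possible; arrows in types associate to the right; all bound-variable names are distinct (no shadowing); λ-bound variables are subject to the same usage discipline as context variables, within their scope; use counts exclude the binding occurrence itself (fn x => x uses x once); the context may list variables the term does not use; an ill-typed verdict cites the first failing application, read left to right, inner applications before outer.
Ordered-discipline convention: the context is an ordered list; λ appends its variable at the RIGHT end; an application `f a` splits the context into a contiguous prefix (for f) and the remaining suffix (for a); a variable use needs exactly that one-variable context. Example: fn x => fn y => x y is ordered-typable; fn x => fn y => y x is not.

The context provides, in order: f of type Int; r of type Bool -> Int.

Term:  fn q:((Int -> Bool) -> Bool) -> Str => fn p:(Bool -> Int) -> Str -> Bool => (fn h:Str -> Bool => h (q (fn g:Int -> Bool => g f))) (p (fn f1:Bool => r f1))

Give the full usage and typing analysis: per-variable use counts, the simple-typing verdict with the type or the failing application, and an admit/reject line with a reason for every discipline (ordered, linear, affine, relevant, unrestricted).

variable uses: f: 1×; r: 1×; q [bound]: 1×; p [bound]: 1×; h [bound]: 1×; g [bound]: 1×; f1 [bound]: 1×
order of uses: h, q, g, f, p, r, f1
typing: well-typed — term : (((Int -> Bool) -> Bool) -> Str) -> ((Bool -> Int) -> Str -> Bool) -> Bool
ordered: ✗, needs exchange: uses follow h, q, g, f, p, r, f1
linear: ✓, single use per variable (f, r, q, p, h, g, f1)
affine: ✓, no duplicate uses among f, r, q, p, h, g, f1
relevant: ✓, every one of f, r, q, p, h, g, f1 appears
unrestricted: ✓, type-checks ((((Int -> Bool) -> Bool) -> Str) -> ((Bool -> Int) -> Str -> Bool) -> Bool) and nothing is barred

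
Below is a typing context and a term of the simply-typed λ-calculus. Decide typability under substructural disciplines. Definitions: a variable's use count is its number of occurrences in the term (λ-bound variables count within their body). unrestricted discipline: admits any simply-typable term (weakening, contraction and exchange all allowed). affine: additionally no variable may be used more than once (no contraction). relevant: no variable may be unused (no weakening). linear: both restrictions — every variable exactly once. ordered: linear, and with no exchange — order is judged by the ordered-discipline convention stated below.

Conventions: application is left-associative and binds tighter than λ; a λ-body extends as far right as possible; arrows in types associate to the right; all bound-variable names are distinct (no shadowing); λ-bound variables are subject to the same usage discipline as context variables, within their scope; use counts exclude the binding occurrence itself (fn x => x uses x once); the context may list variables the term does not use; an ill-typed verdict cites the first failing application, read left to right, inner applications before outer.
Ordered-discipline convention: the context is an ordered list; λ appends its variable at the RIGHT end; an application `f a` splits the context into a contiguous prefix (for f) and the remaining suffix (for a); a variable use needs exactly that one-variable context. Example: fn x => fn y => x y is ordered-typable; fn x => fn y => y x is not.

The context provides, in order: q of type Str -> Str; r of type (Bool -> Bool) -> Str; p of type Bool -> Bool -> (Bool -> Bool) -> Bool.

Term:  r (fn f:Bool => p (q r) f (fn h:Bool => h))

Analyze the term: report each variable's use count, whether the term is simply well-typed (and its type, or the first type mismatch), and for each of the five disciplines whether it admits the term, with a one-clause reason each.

counts: q: 1×, r: 2×, p: 1×, f (bound): 1×, h (bound): 1×
order of uses: r, p, q, r, f, h
typing: ill-typed: an application expects Str but receives (Bool -> Bool) -> Str
ordered ✗ (the type mismatch rejects it)
linear ✗ (not simply typable)
affine ✗ (fails simple typing)
relevant ✗ (a type mismatch blocks all five)
unrestricted ✗ (the type mismatch rejects it)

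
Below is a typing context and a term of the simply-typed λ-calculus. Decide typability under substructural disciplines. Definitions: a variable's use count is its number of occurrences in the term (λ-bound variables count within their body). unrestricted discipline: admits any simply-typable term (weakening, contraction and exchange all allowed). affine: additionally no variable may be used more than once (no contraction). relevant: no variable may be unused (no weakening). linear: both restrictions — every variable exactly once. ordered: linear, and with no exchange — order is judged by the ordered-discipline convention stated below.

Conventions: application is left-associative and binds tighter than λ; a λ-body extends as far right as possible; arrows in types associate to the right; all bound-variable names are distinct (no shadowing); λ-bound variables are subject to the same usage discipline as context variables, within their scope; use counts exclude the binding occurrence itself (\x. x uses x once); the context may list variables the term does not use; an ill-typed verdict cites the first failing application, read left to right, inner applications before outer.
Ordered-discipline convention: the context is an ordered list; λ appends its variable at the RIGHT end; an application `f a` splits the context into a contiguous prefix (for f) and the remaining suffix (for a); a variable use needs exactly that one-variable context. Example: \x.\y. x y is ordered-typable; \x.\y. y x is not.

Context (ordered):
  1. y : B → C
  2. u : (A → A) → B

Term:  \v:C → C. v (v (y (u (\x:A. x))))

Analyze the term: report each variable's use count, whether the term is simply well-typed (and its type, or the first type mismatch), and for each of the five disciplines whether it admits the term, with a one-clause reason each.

use counts: y=1; u=1; v [bound]=2; x [bound]=1
use order (left to right): v, v, y, u, x
typing: the term checks, with type (C → C) → C
ordered: ✗, v ×2 used more than once (contraction)
linear: ✗, v ×2 used more than once (contraction)
affine: ✗, v ×2 used more than once (contraction)
relevant: ✓, none of y, u, v, x goes unused
unrestricted: ✓, type-checks ((C → C) → C) and nothing is barred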